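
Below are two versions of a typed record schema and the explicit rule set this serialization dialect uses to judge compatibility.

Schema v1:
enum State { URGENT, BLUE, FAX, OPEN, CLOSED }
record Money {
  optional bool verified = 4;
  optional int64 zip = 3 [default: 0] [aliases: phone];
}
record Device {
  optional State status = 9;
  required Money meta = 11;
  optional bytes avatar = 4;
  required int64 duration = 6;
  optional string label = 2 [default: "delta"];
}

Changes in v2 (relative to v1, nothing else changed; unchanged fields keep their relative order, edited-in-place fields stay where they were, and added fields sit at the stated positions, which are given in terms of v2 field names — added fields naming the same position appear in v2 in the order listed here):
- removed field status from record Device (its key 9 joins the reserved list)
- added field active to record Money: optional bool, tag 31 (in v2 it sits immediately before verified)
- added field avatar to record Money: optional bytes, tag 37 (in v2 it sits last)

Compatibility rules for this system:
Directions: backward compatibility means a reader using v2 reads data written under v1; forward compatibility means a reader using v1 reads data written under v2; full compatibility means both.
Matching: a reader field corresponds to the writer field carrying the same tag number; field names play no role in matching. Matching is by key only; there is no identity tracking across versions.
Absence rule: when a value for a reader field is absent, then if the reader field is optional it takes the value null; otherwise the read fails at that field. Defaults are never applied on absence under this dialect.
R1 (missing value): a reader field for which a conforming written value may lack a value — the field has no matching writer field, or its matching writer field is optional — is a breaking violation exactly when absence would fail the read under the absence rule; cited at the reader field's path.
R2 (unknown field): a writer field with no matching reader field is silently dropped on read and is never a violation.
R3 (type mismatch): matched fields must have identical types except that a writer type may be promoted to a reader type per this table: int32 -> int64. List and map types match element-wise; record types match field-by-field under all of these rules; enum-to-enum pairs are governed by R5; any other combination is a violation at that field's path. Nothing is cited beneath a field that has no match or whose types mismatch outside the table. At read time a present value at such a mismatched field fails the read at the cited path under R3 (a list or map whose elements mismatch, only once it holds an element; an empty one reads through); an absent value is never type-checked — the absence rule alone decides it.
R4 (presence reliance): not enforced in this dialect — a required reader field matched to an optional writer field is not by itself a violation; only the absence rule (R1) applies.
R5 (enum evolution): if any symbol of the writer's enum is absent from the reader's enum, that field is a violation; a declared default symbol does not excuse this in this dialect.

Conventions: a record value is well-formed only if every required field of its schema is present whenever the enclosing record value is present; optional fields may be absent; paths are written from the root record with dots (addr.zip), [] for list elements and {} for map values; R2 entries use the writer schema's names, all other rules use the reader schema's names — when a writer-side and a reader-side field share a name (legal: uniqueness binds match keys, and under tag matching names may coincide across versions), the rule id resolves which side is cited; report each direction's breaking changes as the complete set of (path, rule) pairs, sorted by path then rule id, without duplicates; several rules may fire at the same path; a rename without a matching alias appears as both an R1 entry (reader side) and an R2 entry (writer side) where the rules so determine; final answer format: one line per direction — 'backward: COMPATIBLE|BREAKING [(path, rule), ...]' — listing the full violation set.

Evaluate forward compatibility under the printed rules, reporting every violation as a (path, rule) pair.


arrows below run writer -> reader for Device
forward on Device — v1 reading data written by v2:
  status: no writer match
  meta <- meta (Money -> Money, writer required)
  avatar <- avatar (bytes -> bytes, writer optional)
  duration <- duration (int64 -> int64, writer required)
  label <- label (string -> string, writer optional)
  meta.verified <- meta.verified (bool -> bool, writer optional)
  meta.zip <- meta.zip (int64 -> int64, writer optional)
  leftover writer field: meta.active
  leftover writer field: meta.avatar
  => no violations; forward on Device: COMPATIBLE
remaining Device differences; none change what is asked:
  removed field status from record Device (its key 9 joins the reserved list) -> triggers nothing under Device's printed rules — same verdict
  added field avatar to record Money: optional bytes, tag 37 (in v2 it sits last) -> triggers nothing under Device's printed rules — same verdict
  added field active to record Money: optional bool, tag 31 (in v2 it sits immediately before verified) -> triggers nothing under Device's printed rules — same verdict

forward: COMPATIBLE []


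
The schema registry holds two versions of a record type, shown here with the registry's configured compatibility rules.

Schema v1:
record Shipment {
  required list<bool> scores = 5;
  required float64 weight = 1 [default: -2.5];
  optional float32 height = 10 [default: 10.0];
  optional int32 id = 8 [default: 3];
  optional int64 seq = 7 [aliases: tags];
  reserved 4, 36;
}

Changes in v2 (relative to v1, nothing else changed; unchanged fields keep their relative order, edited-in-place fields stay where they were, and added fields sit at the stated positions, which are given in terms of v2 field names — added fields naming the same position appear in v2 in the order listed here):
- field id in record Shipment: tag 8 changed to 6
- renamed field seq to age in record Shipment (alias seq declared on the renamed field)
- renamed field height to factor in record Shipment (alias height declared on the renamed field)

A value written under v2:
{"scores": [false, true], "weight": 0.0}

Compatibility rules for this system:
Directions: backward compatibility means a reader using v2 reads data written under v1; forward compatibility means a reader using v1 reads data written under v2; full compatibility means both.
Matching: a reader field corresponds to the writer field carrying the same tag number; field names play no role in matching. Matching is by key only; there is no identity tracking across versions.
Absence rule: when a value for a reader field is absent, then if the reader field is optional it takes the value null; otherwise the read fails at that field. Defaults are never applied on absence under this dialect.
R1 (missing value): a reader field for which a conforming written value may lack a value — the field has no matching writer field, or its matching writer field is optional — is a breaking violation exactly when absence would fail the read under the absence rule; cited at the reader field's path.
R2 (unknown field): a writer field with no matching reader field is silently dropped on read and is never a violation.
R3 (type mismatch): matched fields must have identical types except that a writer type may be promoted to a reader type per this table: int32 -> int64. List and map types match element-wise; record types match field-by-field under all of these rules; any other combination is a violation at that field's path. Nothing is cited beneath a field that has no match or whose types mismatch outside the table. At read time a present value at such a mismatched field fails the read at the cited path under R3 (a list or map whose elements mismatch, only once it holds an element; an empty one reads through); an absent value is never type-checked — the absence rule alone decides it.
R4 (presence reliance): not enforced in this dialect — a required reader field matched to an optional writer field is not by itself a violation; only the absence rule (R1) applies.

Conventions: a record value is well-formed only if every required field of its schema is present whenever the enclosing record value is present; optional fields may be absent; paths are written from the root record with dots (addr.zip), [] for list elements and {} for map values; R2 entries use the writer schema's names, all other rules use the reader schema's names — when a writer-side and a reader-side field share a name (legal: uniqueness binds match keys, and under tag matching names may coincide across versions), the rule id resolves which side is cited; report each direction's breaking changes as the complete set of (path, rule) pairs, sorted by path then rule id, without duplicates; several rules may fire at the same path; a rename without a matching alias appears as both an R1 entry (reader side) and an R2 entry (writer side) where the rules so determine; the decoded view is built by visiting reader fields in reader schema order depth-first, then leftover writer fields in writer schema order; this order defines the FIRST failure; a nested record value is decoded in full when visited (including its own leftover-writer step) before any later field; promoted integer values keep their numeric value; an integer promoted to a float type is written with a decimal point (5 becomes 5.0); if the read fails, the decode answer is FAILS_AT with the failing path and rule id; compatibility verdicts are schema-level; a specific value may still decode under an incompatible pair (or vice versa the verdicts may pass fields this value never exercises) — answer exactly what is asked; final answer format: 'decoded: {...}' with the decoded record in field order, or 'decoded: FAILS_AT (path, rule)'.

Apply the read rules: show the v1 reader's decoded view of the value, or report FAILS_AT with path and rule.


decoded: {"scores": [false, true], "weight": 0.0, "height": null, "id": null, "seq": null}

each type pair in Shipment: writer, then reader
decode (reader v1):
  scores := [false, true]
  weight := 0.0
  height := null (not supplied -> null)
  id := null (not supplied -> null)
  seq := null (not supplied -> null)
  => decoded: {"scores": [false, true], "weight": 0.0, "height": null, "id": null, "seq": null}
remaining Shipment differences; none change what is asked:
  field id in record Shipment: tag 8 changed to 6 -> inert under this dialect — no rule fires on Shipment and the result does not move
  renamed field seq to age in record Shipment (alias seq declared on the renamed field) -> inert under this dialect — no rule fires on Shipment and the result does not move
  renamed field height to factor in record Shipment (alias height declared on the renamed field) -> inert under this dialect — no rule fires on Shipment and the result does not move


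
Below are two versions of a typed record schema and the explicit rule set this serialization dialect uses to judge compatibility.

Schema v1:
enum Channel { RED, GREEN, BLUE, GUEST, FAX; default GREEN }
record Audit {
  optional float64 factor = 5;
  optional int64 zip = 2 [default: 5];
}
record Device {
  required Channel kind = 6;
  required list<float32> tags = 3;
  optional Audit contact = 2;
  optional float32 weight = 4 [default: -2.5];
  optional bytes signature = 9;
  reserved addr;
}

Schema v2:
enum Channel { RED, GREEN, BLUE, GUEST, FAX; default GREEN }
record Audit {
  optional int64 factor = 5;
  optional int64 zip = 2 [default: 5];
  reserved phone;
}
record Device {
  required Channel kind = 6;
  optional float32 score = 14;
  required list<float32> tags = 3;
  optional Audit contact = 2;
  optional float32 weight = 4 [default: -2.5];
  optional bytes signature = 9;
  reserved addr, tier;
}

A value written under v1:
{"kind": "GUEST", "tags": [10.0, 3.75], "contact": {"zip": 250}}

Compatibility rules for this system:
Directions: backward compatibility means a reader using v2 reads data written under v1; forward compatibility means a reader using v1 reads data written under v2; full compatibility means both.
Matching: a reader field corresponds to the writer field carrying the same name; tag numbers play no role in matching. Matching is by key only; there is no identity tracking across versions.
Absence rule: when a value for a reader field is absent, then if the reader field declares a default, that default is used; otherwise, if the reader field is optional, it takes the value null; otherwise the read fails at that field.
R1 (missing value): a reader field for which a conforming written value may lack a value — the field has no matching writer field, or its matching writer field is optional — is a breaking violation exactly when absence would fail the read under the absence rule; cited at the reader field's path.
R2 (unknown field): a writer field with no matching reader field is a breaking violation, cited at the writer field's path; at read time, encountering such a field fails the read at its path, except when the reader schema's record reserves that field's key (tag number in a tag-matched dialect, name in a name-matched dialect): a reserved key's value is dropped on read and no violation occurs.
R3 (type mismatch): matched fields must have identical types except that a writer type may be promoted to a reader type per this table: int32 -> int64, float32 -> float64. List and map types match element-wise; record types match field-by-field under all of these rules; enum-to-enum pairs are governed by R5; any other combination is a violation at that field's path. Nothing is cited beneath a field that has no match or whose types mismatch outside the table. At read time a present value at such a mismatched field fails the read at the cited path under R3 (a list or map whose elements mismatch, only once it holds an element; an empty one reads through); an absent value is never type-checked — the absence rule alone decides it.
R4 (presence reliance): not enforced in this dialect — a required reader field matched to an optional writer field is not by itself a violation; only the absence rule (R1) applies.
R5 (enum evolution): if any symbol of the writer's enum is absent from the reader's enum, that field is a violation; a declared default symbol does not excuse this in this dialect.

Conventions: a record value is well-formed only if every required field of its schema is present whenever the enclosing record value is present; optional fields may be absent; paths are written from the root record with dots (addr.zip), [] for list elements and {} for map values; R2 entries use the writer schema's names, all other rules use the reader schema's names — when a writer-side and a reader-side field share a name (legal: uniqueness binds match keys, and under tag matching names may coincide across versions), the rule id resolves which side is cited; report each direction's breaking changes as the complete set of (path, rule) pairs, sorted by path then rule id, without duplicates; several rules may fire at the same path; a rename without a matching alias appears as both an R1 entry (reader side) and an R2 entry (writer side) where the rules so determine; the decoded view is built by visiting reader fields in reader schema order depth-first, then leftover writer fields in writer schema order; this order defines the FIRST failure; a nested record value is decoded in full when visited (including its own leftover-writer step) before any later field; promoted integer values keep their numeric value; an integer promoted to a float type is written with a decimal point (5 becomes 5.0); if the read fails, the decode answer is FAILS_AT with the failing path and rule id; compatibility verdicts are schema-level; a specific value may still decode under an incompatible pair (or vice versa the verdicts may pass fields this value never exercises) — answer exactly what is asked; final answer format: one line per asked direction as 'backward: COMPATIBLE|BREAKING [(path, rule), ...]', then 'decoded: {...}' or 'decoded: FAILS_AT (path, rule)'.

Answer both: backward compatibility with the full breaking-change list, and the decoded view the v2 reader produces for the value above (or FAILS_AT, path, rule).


backward: BREAKING [(contact.factor, R3)]; decoded: {"kind": "GUEST", "score": null, "tags": [10.0, 3.75], "contact": {"factor": null, "zip": 250}, "weight": -2.5, "signature": null}

in Device below, arrows point writer -> reader
checking backward for Device: reader v2 against writer v1:
  writer required, Channel -> Channel: reader kind maps from writer kind
  score: no writer-side match
  writer required, list<float32> -> list<float32>: reader tags maps from writer tags
  writer optional, Audit -> Audit: reader contact maps from writer contact
  writer optional, float32 -> float32: reader weight maps from writer weight
  writer optional, bytes -> bytes: reader signature maps from writer signature
  writer optional, float64 -> int64: reader contact.factor maps from writer contact.factor
  writer optional, int64 -> int64: reader contact.zip maps from writer contact.zip
  breaking: (contact.factor, R3)
  backward on Device therefore BREAKING (1)
decode walk for Device under reader schema v2:
  kind := "GUEST"
  score := null (not supplied -> null)
  tags := [10.0, 3.75]
  contact.factor := null (not supplied -> null)
  contact.zip := 250
  weight := -2.5 (no value, default fills)
  signature := null (not supplied -> null)
  => decoded: {"kind": "GUEST", "score": null, "tags": [10.0, 3.75], "contact": {"factor": null, "zip": 250}, "weight": -2.5, "signature": null}


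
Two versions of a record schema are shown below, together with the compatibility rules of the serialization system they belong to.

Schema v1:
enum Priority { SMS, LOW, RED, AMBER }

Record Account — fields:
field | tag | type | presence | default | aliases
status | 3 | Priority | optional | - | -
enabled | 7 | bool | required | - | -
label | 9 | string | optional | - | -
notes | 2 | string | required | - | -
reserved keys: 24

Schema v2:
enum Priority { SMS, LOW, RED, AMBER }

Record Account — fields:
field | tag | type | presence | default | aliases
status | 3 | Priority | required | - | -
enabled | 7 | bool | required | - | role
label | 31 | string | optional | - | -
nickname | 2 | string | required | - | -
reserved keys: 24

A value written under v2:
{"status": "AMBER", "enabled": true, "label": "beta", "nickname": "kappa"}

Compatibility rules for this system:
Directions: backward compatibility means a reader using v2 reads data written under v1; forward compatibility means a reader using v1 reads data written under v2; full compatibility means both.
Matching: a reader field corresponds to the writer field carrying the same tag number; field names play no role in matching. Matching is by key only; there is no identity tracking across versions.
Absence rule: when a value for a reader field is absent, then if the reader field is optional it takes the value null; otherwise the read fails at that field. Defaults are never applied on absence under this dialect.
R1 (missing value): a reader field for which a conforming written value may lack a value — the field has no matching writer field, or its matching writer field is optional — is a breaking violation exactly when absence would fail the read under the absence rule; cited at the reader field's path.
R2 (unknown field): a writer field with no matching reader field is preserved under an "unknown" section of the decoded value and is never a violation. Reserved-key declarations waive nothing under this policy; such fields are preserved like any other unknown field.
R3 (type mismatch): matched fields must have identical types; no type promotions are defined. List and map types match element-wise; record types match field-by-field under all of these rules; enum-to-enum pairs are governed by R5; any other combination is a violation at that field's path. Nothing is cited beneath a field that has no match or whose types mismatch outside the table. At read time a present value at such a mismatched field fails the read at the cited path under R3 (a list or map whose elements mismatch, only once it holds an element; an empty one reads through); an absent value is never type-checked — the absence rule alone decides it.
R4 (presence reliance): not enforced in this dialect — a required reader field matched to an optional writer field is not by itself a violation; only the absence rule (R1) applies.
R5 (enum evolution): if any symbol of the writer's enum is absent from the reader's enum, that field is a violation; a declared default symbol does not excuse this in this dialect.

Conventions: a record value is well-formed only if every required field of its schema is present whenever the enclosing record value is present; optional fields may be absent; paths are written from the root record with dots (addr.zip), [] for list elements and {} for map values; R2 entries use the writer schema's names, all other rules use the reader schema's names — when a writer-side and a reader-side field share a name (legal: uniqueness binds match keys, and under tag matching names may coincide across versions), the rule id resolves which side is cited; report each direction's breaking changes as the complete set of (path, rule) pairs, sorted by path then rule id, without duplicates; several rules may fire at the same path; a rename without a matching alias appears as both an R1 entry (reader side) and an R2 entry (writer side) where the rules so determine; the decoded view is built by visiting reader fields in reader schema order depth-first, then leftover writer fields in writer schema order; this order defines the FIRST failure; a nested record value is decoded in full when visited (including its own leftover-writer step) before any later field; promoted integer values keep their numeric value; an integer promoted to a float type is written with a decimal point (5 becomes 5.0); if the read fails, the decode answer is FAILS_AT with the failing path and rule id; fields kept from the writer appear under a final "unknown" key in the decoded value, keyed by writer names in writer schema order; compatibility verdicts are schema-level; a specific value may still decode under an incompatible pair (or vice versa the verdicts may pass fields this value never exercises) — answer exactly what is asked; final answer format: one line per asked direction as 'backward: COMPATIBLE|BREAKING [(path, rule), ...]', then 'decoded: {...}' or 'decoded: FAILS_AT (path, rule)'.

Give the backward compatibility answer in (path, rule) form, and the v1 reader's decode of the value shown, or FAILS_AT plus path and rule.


each type pair in Account: writer, then reader
backward analysis of Account with v2 as reader and v1 as writer:
  Priority -> Priority, writer optional: status aligns to status
  bool -> bool, writer required: enabled aligns to enabled
  no writer field matches reader label
  string -> string, writer required: nickname aligns to notes
  writer label: unknown to reader
  rule R1 violated at status
  => backward verdict for Account: BREAKING, 1 violation(s)
decode walk for Account under reader schema v1:
  status := "AMBER"
  enabled := true
  label := null (absent, optional -> null)
  notes := "kappa" (from writer nickname)
  writer label: kept under "unknown"
  => decoded: {"status": "AMBER", "enabled": true, "label": null, "notes": "kappa", "unknown": {"label": "beta"}}
ruling out the remaining Account differences:
  renamed field notes to nickname in record Account -> no rule fires on it in Account's dialect; the asked verdict holds

backward: BREAKING [(status, R1)]; decoded: {"status": "AMBER", "enabled": true, "label": null, "notes": "kappa", "unknown": {"label": "beta"}}


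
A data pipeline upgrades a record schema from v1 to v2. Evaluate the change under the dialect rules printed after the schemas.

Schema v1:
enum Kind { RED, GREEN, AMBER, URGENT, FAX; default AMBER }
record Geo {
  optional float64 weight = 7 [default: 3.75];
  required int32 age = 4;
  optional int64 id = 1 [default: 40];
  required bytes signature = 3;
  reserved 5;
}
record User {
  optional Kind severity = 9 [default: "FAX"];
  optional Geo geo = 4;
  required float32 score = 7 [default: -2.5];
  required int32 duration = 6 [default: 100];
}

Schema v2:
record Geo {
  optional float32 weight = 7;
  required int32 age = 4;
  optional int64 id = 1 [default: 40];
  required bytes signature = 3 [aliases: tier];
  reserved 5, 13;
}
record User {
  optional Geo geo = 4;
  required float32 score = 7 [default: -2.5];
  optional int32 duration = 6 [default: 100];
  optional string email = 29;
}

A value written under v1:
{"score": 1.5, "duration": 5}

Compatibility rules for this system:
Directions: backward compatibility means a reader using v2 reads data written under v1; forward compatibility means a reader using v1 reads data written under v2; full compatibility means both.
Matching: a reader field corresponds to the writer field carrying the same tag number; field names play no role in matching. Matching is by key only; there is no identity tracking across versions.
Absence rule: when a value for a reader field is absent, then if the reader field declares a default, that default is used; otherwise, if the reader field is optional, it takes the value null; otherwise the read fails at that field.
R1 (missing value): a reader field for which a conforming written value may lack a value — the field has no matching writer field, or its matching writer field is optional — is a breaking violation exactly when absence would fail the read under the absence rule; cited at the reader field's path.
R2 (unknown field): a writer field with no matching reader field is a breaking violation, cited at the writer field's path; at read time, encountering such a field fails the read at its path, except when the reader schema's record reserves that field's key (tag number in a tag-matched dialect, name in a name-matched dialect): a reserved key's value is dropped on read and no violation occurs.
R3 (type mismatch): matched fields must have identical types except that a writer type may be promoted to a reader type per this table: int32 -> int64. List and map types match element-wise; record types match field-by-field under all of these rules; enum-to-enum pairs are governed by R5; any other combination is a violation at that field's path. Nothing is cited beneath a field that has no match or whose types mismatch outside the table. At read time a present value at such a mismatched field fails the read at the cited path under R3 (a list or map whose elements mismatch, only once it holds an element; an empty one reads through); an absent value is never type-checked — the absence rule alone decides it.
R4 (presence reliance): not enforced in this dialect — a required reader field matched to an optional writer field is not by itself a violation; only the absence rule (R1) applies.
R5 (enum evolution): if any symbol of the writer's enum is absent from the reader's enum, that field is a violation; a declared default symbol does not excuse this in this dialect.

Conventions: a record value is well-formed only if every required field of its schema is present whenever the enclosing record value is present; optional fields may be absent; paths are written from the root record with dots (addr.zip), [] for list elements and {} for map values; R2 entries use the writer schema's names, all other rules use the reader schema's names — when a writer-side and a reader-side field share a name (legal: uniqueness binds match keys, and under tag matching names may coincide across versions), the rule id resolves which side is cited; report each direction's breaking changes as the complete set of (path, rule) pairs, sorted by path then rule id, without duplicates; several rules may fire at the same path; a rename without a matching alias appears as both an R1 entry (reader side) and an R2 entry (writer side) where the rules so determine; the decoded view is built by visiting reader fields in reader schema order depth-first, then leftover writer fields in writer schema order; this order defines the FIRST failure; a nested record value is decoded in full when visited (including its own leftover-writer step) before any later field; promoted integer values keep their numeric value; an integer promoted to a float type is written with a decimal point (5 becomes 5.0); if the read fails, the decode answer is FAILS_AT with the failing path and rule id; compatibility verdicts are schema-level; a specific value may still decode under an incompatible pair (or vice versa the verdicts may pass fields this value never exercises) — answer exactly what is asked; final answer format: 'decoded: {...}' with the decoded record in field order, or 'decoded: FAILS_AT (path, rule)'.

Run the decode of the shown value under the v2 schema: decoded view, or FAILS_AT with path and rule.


the writer's type comes first in each User pair
decode (reader v2):
  geo := null (absent, optional -> null)
  score := 1.5
  duration := 5
  email := null (absent, optional -> null)
  => decoded: {"geo": null, "score": 1.5, "duration": 5, "email": null}
the other User changes do not affect what is asked:
  field duration in record User: required changed to optional -> triggers nothing under the printed rules; the User answer is the same either way
  field weight in record Geo: type float64 changed to float32 (its default is dropped) -> a verdict-level change on User — the shown value reads the same

decoded: {"geo": null, "score": 1.5, "duration": 5, "email": null}


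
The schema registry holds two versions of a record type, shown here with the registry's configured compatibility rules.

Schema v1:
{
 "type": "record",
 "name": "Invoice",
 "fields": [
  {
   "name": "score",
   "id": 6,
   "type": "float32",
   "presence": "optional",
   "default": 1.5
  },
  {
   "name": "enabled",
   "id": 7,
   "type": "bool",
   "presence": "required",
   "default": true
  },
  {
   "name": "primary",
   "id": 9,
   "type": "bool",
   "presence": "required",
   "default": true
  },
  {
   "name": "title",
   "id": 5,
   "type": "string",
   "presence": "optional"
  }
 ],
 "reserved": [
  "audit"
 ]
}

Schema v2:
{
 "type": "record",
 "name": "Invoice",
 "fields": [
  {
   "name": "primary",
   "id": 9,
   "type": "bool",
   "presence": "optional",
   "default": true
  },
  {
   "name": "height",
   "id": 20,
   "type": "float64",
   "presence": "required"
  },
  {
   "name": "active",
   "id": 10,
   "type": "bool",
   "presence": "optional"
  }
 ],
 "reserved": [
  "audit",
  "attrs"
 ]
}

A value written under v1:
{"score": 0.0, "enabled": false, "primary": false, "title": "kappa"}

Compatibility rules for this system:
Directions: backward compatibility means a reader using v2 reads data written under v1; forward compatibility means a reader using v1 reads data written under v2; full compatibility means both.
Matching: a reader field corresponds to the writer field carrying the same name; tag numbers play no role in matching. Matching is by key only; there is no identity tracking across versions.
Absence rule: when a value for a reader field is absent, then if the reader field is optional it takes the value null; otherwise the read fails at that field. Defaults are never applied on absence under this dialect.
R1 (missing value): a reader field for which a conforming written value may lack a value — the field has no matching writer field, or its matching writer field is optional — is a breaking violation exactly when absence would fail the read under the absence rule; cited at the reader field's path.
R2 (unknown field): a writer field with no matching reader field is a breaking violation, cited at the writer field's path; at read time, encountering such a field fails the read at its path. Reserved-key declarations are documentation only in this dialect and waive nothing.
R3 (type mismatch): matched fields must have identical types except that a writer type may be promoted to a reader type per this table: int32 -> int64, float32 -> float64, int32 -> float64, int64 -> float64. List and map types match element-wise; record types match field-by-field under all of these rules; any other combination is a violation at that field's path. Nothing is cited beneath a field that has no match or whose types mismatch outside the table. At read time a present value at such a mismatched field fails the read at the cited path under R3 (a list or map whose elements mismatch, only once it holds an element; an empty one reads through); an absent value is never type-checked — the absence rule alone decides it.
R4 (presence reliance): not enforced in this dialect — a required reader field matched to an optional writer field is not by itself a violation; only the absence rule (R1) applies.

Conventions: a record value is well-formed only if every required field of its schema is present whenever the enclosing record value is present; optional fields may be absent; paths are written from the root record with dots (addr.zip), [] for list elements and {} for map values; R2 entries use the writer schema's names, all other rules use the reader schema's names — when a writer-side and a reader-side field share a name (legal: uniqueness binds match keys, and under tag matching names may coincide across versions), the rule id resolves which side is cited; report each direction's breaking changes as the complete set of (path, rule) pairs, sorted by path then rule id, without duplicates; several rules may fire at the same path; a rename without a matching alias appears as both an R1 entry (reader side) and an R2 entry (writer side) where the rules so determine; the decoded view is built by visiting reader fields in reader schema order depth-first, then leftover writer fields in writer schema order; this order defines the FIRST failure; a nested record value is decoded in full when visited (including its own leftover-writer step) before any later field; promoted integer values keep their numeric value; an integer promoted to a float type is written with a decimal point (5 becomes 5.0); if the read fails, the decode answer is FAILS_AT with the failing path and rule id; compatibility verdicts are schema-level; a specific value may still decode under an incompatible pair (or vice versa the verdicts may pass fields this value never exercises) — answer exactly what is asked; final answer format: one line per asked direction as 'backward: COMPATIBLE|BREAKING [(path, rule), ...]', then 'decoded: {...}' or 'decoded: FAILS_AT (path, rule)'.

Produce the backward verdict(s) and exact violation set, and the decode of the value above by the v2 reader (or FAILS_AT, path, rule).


backward: BREAKING [(enabled, R2), (height, R1), (score, R2), (title, R2)]; decoded: FAILS_AT (height, R1)

each type pair in Invoice: writer, then reader
backward analysis of Invoice with v2 as reader and v1 as writer:
  writer required, bool -> bool: reader primary maps from writer primary
  no writer field matches reader height
  no writer field matches reader active
  writer score: unknown to reader
  writer enabled: unknown to reader
  writer title: unknown to reader
  breaking: (enabled, R2)
  breaking: (height, R1)
  breaking: (score, R2)
  breaking: (title, R2)
  => backward verdict for Invoice: BREAKING, 4 violation(s)
decode (reader v2):
  primary := false
  read fails at height under R1 (no fill)
  => FAILS_AT (height, R1)
diffs on Invoice not affecting the asked answer:
  field primary in record Invoice: required changed to optional -> matters only for Invoice's forward compatibility — outside the asked direction
  added field active to record Invoice: optional bool, tag 10 (in v2 it sits last) -> matters only for Invoice's forward compatibility — outside the asked direction


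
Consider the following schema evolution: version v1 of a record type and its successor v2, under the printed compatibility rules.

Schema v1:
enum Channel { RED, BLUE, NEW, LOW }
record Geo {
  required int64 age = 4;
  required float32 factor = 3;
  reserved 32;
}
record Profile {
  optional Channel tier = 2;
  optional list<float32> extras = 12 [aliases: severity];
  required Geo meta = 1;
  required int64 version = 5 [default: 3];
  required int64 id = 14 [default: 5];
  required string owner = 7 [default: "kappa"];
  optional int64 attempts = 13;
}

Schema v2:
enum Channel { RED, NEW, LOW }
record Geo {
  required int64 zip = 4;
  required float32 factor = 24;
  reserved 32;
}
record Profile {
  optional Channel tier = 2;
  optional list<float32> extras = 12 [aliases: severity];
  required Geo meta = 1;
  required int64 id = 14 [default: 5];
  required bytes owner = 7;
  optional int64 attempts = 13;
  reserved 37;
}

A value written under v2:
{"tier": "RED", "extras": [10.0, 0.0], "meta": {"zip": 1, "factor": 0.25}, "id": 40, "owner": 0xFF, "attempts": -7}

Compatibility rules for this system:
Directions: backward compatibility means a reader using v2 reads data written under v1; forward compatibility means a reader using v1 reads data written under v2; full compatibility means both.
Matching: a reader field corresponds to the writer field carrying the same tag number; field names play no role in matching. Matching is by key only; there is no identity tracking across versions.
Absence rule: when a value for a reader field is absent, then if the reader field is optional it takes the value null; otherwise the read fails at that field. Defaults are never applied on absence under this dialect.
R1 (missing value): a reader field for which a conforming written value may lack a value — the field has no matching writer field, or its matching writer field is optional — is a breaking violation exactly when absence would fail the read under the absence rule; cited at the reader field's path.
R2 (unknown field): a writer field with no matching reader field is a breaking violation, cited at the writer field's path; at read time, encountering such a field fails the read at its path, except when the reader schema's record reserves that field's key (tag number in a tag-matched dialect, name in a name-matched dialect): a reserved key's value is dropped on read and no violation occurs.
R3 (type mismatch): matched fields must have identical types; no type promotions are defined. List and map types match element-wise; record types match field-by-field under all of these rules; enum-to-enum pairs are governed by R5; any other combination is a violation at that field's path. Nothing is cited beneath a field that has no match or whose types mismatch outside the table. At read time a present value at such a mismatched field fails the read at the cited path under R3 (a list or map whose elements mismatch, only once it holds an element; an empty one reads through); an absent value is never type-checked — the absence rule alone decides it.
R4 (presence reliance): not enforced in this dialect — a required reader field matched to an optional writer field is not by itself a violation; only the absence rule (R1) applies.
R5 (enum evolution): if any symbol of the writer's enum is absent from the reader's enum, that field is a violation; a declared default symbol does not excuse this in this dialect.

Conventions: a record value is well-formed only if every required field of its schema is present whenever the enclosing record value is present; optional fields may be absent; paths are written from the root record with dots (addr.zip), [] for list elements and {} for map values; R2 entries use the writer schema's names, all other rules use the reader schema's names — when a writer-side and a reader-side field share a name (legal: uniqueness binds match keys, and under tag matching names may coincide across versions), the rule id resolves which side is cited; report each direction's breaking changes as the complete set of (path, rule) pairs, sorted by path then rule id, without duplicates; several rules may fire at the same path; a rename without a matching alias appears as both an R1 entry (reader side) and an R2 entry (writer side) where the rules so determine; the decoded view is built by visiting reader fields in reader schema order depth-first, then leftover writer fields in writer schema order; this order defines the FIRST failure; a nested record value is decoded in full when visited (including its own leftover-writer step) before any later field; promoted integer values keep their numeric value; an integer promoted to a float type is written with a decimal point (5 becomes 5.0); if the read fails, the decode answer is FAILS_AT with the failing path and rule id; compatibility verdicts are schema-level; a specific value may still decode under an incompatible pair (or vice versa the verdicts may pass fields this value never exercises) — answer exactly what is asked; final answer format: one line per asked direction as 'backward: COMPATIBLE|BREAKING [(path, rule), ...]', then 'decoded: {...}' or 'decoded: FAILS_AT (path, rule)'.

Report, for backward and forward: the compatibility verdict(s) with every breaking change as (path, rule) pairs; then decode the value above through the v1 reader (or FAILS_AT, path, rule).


in Profile below, arrows point writer -> reader
backward analysis of Profile with v2 as reader and v1 as writer:
  tier <- tier (Channel -> Channel, writer optional)
  extras <- extras (list<float32> -> list<float32>, writer optional)
  meta <- meta (Geo -> Geo, writer required)
  id <- id (int64 -> int64, writer required)
  owner <- owner (string -> bytes, writer required)
  attempts <- attempts (int64 -> int64, writer optional)
  version (writer side), unknown to reader
  meta.zip <- meta.age (int64 -> int64, writer required)
  no writer field matches reader meta.factor
  meta.factor (writer side), unknown to reader
  R1 fires at meta.factor
  R2 fires at meta.factor
  R3 fires at owner
  R5 fires at tier
  R2 fires at version
  => backward: BREAKING (5)
forward analysis of Profile with v1 as reader and v2 as writer:
  tier <- tier (Channel -> Channel, writer optional)
  extras <- extras (list<float32> -> list<float32>, writer optional)
  meta <- meta (Geo -> Geo, writer required)
  no writer field matches reader version
  id <- id (int64 -> int64, writer required)
  owner <- owner (bytes -> string, writer required)
  attempts <- attempts (int64 -> int64, writer optional)
  meta.age <- meta.zip (int64 -> int64, writer required)
  no writer field matches reader meta.factor
  meta.factor (writer side), unknown to reader
  R1 fires at meta.factor
  R2 fires at meta.factor
  R3 fires at owner
  R1 fires at version
  => forward: BREAKING (4)
migrating the Profile value to v1:
  tier := "RED"
  extras := [10.0, 0.0]
  meta.age := 1 (from writer zip)
  read fails at meta.factor under R1 (no fill)
  => FAILS_AT (meta.factor, R1)

backward: BREAKING [(meta.factor, R1), (meta.factor, R2), (owner, R3), (tier, R5), (version, R2)]; forward: BREAKING [(meta.factor, R1), (meta.factor, R2), (owner, R3), (version, R1)]; decoded: FAILS_AT (meta.factor, R1)
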